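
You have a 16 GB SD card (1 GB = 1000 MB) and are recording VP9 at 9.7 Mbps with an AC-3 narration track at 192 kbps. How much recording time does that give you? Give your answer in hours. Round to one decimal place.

Audio: 192 kbps = 0.192 Mbps.
Total bitrate: 9.7 + 0.192 = 9.892 Mbps.
Capacity: 16 GB = 128,000 Mb.
Recording time: 128,000 / 9.892 = 12,940 s ≈ 3.59 hours.

3.6 hours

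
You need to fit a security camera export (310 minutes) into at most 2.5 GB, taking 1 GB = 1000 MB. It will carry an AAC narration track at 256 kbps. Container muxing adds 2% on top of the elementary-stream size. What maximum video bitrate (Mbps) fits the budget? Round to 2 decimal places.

0.80 Mbps

Budget: 2.5 GB = 20000.0 Mb.
Stream payload after overhead: 20000.0 / 1.02 = 19607.8 Mb.
310 min = 18600 s
Total bitrate budget: 19607.8 Mb / 18600 s = 1.054 Mbps.
Audio: 256 kbps = 0.256 Mbps.
Video: 1.054 − 0.256 = 0.798 Mbps.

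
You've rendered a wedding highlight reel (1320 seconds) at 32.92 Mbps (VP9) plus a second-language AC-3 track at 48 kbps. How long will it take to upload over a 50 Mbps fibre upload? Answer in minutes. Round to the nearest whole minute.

15 minutes

Audio: 48 kbps = 0.048 Mbps.
Total bitrate: 32.968 Mbps.
File: 32.968 Mbps × 1320 s = 43517.8 Mb.
At 50 Mbps: 43517.8 / 50 = 870.4 s ≈ 14.5 minutes.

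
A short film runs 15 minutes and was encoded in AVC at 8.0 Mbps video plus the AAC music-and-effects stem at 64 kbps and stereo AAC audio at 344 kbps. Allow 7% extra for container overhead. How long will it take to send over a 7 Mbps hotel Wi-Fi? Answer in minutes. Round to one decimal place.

19.3 minutes

15 min = 900 s
Audio total: 64 + 344 = 408 kbps = 0.408 Mbps.
Total bitrate: 8.408 Mbps.
File: 8.408 Mbps × 900 s = 7567.2 Mb.
With 7% container overhead: ×1.07. → 8096.9 Mb.
At 7 Mbps: 8096.9 / 7 = 1156.7 s ≈ 19.3 minutes.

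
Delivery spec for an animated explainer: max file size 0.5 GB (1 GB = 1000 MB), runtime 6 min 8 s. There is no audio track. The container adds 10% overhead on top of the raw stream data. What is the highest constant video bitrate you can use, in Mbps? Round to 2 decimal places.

Budget: 0.5 GB = 4000.0 Mb.
Stream payload after overhead: 4000.0 / 1.10 = 3636.4 Mb.
6 min 8 s = 368 s
Total bitrate budget: 3636.4 Mb / 368 s = 9.881 Mbps.

9.88 Mbps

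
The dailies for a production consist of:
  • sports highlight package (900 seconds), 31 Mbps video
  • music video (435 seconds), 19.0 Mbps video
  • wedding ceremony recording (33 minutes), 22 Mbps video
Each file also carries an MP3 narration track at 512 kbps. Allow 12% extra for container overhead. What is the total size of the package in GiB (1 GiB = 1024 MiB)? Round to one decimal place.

10.6 GiB

Audio: 512 kbps = 0.512 Mbps.
sports highlight package: 31.512 Mbps × 900 s × 1.12 = 31764.1 Mb
music video: 19.512 Mbps × 435 s × 1.12 = 9506.2 Mb
wedding ceremony recording: 22.512 Mbps × 1980 s × 1.12 = 49922.6 Mb
Total: 91193.0 Mb = 11399.1 MB.
= 10.62 GiB.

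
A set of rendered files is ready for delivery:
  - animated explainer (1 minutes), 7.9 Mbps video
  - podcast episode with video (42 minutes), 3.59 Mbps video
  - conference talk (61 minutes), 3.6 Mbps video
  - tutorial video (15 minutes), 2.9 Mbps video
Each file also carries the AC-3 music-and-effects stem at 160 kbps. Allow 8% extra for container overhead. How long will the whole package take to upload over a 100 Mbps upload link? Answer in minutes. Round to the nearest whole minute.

5 minutes

Audio: 160 kbps = 0.160 Mbps.
animated explainer: 8.060 Mbps × 60 s × 1.08 = 522.3 Mb
podcast episode with video: 3.750 Mbps × 2520 s × 1.08 = 10206.0 Mb
conference talk: 3.760 Mbps × 3660 s × 1.08 = 14862.5 Mb
tutorial video: 3.060 Mbps × 900 s × 1.08 = 2974.3 Mb
Total: 28565.1 Mb = 3570.6 MB.
At 100 Mbps: 28565.1 / 100 = 286 s ≈ 4.76 minutes.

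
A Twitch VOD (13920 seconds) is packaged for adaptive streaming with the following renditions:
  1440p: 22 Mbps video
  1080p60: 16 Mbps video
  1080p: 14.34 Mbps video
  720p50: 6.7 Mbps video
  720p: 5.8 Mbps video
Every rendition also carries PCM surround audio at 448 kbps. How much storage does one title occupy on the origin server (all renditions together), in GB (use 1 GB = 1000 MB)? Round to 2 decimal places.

116.72 GB

Audio: 448 kbps = 0.448 Mbps.
Sum of rendition bitrates: (22+0.448) + (16+0.448) + (14.34+0.448) + (6.7+0.448) + (5.8+0.448) = 67.080 Mbps.
× 13920 s = 933,754 Mb = 116,719 MB = 116.7 GB.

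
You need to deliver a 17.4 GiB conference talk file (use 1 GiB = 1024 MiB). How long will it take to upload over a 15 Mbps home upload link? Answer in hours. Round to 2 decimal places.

File: 17.4 GiB = 149464.9 Mb.
At 15 Mbps: 149464.9 / 15 = 9964.3 s ≈ 2.77 hours.

2.77 hours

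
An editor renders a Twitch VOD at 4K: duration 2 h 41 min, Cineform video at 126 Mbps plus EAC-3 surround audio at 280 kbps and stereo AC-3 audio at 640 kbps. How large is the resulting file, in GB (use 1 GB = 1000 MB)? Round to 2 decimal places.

153.26 GB

2 h 41 min = 161 min = 9660 s
Audio total: 280 + 640 = 920 kbps = 0.920 Mbps.
Total bitrate: 126 + 0.920 = 126.920 Mbps.
Stream data: 126.920 Mbps × 9660 s = 1226047.2 Mb.
1,226,047 Mb ÷ 8 = 153,256 MB → 153.3 GB.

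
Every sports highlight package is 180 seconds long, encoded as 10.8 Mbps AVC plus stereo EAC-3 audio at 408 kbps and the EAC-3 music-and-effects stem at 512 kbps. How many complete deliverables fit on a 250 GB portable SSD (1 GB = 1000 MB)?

Audio total: 408 + 512 = 920 kbps = 0.920 Mbps.
Total bitrate: 11.720 Mbps.
Per item: 11.720 Mbps × 180 s = 2,110 Mb = 263.7 MB.
Capacity: 250 GB = 2,000,000 Mb; 948.05 items → 948 complete.

948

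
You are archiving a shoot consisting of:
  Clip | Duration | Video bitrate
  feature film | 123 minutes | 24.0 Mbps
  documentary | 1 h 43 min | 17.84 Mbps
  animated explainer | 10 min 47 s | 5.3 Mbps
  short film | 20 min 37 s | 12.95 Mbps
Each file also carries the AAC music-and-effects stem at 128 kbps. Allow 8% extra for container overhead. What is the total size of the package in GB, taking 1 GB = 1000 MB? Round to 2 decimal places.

41.69 GB

Audio: 128 kbps = 0.128 Mbps.
feature film: 24.128 Mbps × 7380 s × 1.08 = 192309.8 Mb
documentary: 17.968 Mbps × 6180 s × 1.08 = 119925.6 Mb
animated explainer: 5.428 Mbps × 647 s × 1.08 = 3792.9 Mb
short film: 13.078 Mbps × 1237 s × 1.08 = 17471.7 Mb
Total: 333500.0 Mb = 41687.5 MB.
= 41.69 GB.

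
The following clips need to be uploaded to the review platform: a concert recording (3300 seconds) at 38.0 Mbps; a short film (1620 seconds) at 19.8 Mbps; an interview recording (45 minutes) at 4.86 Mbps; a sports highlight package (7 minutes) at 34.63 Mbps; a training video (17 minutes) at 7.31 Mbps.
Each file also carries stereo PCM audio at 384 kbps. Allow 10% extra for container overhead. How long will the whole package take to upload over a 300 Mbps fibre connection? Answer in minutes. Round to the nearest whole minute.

12 minutes

Audio: 384 kbps = 0.384 Mbps.
concert recording: 38.384 Mbps × 3300 s × 1.10 = 139333.9 Mb
short film: 20.184 Mbps × 1620 s × 1.10 = 35967.9 Mb
interview recording: 5.244 Mbps × 2700 s × 1.10 = 15574.7 Mb
sports highlight package: 35.014 Mbps × 420 s × 1.10 = 16176.5 Mb
training video: 7.694 Mbps × 1020 s × 1.10 = 8632.7 Mb
Total: 215685.6 Mb = 26960.7 MB.
At 300 Mbps: 215685.6 / 300 = 719 s ≈ 12 minutes.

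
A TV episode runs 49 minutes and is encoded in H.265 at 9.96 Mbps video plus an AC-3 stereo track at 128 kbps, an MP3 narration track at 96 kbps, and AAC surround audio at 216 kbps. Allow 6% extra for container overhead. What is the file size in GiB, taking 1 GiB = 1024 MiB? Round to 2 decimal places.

3.77 GiB

49 min = 2940 s
Audio total: 128 + 96 + 216 = 440 kbps = 0.440 Mbps.
Total bitrate: 9.96 + 0.440 = 10.400 Mbps.
Stream data: 10.400 Mbps × 2940 s = 30576.0 Mb.
With 6% container overhead: ×1.06.
32,411 Mb = 4,051,320,000 bytes ÷ 1,073,741,824 = 3.773 GiB.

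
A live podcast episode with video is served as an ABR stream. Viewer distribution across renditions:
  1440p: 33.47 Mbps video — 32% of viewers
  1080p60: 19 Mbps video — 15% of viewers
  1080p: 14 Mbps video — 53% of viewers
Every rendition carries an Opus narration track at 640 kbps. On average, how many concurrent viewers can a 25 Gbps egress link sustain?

1156

Audio: 640 kbps = 0.640 Mbps.
Average per-viewer bitrate: 0.32×34.110 + 0.15×19.640 + 0.53×14.640 = 21.620 Mbps.
25 Gbps = 25,000 Mbps; 25,000 / 21.620 = 1156.32 → 1156.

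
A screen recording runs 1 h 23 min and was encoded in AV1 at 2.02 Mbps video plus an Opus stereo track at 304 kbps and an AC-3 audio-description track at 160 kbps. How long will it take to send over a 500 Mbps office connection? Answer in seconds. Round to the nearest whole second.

25 seconds

1 h 23 min = 83 min = 4980 s
Audio total: 304 + 160 = 464 kbps = 0.464 Mbps.
Total bitrate: 2.484 Mbps.
File: 2.484 Mbps × 4980 s = 12370.3 Mb.
At 500 Mbps: 12370.3 / 500 = 24.7 s ≈ 24.7 seconds.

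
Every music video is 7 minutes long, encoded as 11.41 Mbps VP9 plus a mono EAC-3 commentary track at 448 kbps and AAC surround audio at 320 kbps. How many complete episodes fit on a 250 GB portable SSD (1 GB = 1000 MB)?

7 min = 420 s
Audio total: 448 + 320 = 768 kbps = 0.768 Mbps.
Total bitrate: 12.178 Mbps.
Per item: 12.178 Mbps × 420 s = 5,115 Mb = 639.3 MB.
Capacity: 250 GB = 2,000,000 Mb; 391.03 items → 391 complete.

391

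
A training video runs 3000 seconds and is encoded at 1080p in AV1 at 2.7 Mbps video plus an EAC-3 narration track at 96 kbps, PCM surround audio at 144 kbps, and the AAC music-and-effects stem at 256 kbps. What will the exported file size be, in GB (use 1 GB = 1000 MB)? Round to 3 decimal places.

1.199 GB

Audio total: 96 + 144 + 256 = 496 kbps = 0.496 Mbps.
Total bitrate: 2.7 + 0.496 = 3.196 Mbps.
Stream data: 3.196 Mbps × 3000 s = 9588.0 Mb.
9,588 Mb ÷ 8 = 1,198 MB → 1.198 GB.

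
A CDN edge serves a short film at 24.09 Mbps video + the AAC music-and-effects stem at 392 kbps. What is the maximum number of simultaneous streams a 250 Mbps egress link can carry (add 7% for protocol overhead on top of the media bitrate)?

9

Audio: 392 kbps = 0.392 Mbps.
Per-viewer media rate: 24.482 Mbps.
On the wire with 7% overhead: 26.196 Mbps.
250 Mbps = 250.0 Mbps; 250.0 / 26.196 = 9.54 → 9 viewers.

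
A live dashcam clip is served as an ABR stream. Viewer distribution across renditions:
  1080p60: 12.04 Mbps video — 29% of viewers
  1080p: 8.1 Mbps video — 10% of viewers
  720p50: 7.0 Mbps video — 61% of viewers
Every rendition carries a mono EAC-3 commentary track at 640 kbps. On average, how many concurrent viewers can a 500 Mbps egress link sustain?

54

Audio: 640 kbps = 0.640 Mbps.
Average per-viewer bitrate: 0.29×12.680 + 0.10×8.740 + 0.61×7.640 = 9.212 Mbps.
500 Mbps = 500.0 Mbps; 500.0 / 9.212 = 54.28 → 54.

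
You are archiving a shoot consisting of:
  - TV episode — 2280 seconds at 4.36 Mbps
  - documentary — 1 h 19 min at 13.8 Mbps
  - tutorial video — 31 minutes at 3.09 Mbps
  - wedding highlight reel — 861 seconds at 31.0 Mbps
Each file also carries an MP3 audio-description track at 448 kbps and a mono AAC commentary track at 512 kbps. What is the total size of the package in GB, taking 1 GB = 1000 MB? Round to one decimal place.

Audio total: 448 + 512 = 960 kbps = 0.960 Mbps.
TV episode: 5.320 Mbps × 2280 s = 12129.6 Mb
documentary: 14.760 Mbps × 4740 s = 69962.4 Mb
tutorial video: 4.050 Mbps × 1860 s = 7533.0 Mb
wedding highlight reel: 31.960 Mbps × 861 s = 27517.6 Mb
Total: 117142.6 Mb = 14642.8 MB.
= 14.64 GB.

14.6 GB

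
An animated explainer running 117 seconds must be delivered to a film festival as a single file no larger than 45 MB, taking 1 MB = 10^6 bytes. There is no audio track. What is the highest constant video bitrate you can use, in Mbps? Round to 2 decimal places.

3.08 Mbps

Budget: 45 MB = 360.0 Mb.
Total bitrate budget: 360.0 Mb / 117 s = 3.077 Mbps.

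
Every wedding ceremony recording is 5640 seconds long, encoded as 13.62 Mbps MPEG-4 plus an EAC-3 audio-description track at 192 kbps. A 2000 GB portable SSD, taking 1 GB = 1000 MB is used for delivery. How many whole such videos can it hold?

Audio: 192 kbps = 0.192 Mbps.
Total bitrate: 13.812 Mbps.
Per item: 13.812 Mbps × 5640 s = 77,900 Mb = 9,737 MB.
Capacity: 2000 GB = 16,000,000 Mb; 205.39 items → 205 complete.

205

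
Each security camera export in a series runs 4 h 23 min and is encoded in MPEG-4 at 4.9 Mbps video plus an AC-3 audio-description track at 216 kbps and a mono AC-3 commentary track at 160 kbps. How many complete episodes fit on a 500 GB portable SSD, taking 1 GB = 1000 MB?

4 h 23 min = 263 min = 15780 s
Audio total: 216 + 160 = 376 kbps = 0.376 Mbps.
Total bitrate: 5.276 Mbps.
Per item: 5.276 Mbps × 15780 s = 83,255 Mb = 10,407 MB.
Capacity: 500 GB = 4,000,000 Mb; 48.05 items → 48 complete.

48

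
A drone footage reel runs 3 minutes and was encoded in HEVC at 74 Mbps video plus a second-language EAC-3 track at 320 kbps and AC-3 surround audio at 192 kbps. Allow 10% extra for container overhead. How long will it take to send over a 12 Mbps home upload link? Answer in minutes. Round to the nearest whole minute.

3 min = 180 s
Audio total: 320 + 192 = 512 kbps = 0.512 Mbps.
Total bitrate: 74.512 Mbps.
File: 74.512 Mbps × 180 s = 13412.2 Mb.
With 10% container overhead: ×1.10. → 14753.4 Mb.
At 12 Mbps: 14753.4 / 12 = 1229.4 s ≈ 20.5 minutes.

20 minutes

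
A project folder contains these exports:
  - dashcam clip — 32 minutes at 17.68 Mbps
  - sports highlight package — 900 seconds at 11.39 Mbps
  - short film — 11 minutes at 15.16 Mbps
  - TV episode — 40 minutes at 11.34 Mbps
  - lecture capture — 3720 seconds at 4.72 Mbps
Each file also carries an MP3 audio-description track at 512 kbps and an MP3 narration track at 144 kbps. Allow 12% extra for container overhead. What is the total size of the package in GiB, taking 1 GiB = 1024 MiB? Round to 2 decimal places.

Audio total: 512 + 144 = 656 kbps = 0.656 Mbps.
dashcam clip: 18.336 Mbps × 1920 s × 1.12 = 39429.7 Mb
sports highlight package: 12.046 Mbps × 900 s × 1.12 = 12142.4 Mb
short film: 15.816 Mbps × 660 s × 1.12 = 11691.2 Mb
TV episode: 11.996 Mbps × 2400 s × 1.12 = 32245.2 Mb
lecture capture: 5.376 Mbps × 3720 s × 1.12 = 22398.6 Mb
Total: 117907.1 Mb = 14738.4 MB.
= 13.73 GiB.

13.73 GiB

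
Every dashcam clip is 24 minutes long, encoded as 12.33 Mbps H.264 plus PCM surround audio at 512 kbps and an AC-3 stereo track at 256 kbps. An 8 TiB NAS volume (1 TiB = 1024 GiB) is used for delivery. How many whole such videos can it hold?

3730

24 min = 1440 s
Audio total: 512 + 256 = 768 kbps = 0.768 Mbps.
Total bitrate: 13.098 Mbps.
Per item: 13.098 Mbps × 1440 s = 18,861 Mb = 2,358 MB.
Capacity: 8 TiB = 70,368,744 Mb; 3730.89 items → 3730 complete.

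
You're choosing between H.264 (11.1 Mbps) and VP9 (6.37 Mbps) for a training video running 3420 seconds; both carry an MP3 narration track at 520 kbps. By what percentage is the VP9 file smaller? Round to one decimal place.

Audio: 520 kbps = 0.520 Mbps.
H.264: 11.620 Mbps × 3420 s = 39740.4 Mb = 4.968 GB.
VP9: 6.890 Mbps × 3420 s = 23563.8 Mb = 2.945 GB.
Reduction: (1 − 2.945/4.968) × 100 = 40.71%.

40.7%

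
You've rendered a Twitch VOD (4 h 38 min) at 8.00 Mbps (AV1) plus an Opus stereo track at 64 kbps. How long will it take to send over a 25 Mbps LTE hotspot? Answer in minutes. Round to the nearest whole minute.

90 minutes

4 h 38 min = 278 min = 16680 s
Audio: 64 kbps = 0.064 Mbps.
Total bitrate: 8.064 Mbps.
File: 8.064 Mbps × 16680 s = 134507.5 Mb.
At 25 Mbps: 134507.5 / 25 = 5380.3 s ≈ 89.7 minutes.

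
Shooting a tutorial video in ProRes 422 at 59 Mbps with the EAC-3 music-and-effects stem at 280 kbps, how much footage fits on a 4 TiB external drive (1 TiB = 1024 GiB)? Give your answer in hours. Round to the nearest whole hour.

165 hours

Audio: 280 kbps = 0.280 Mbps.
Total bitrate: 59 + 0.280 = 59.280 Mbps.
Capacity: 4 TiB = 35,184,372 Mb.
Recording time: 35,184,372 / 59.280 = 593,529 s ≈ 165 hours.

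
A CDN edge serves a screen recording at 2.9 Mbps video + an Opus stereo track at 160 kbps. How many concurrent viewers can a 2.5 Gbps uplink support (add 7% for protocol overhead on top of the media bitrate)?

763

Audio: 160 kbps = 0.160 Mbps.
Per-viewer media rate: 3.060 Mbps.
On the wire with 7% overhead: 3.274 Mbps.
2.5 Gbps = 2,500 Mbps; 2,500 / 3.274 = 763.55 → 763 viewers.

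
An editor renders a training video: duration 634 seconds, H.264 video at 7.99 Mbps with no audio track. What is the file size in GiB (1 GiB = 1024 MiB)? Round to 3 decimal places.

Total bitrate: 7.99 Mbps.
Stream data: 7.990 Mbps × 634 s = 5065.7 Mb.
5,066 Mb = 633,207,500 bytes ÷ 1,073,741,824 = 0.5897 GiB.

0.590 GiB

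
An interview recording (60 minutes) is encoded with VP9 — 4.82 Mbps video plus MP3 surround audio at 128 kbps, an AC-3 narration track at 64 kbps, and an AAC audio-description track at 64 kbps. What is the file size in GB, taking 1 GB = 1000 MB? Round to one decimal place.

2.3 GB

60 min = 3600 s
Audio total: 128 + 64 + 64 = 256 kbps = 0.256 Mbps.
Total bitrate: 4.82 + 0.256 = 5.076 Mbps.
Stream data: 5.076 Mbps × 3600 s = 18273.6 Mb.
18,274 Mb ÷ 8 = 2,284 MB → 2.284 GB.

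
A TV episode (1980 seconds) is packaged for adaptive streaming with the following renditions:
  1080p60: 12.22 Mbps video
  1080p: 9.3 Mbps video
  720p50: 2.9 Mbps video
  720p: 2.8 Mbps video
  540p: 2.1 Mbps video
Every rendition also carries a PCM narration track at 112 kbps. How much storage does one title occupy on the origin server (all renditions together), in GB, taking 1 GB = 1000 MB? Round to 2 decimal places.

Audio: 112 kbps = 0.112 Mbps.
Sum of rendition bitrates: (12.22+0.112) + (9.3+0.112) + (2.9+0.112) + (2.8+0.112) + (2.1+0.112) = 29.880 Mbps.
× 1980 s = 59,162 Mb = 7,395 MB = 7.395 GB.

7.40 GB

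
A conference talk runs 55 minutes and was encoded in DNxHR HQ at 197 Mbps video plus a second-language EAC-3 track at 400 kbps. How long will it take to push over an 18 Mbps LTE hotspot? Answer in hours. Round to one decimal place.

10.1 hours

55 min = 3300 s
Audio: 400 kbps = 0.400 Mbps.
Total bitrate: 197.400 Mbps.
File: 197.400 Mbps × 3300 s = 651420.0 Mb.
At 18 Mbps: 651420.0 / 18 = 36190.0 s ≈ 10.1 hours.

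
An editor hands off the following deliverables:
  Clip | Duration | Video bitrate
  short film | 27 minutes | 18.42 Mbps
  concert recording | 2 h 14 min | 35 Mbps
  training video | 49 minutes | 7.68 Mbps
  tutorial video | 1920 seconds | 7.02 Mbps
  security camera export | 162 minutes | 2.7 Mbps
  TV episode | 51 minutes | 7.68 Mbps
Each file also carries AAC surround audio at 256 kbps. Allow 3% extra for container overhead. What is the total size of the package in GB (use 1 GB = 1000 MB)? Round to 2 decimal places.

Audio: 256 kbps = 0.256 Mbps.
short film: 18.676 Mbps × 1620 s × 1.03 = 31162.8 Mb
concert recording: 35.256 Mbps × 8040 s × 1.03 = 291962.0 Mb
training video: 7.936 Mbps × 2940 s × 1.03 = 24031.8 Mb
tutorial video: 7.276 Mbps × 1920 s × 1.03 = 14389.0 Mb
security camera export: 2.956 Mbps × 9720 s × 1.03 = 29594.3 Mb
TV episode: 7.936 Mbps × 3060 s × 1.03 = 25012.7 Mb
Total: 416152.5 Mb = 52019.1 MB.
= 52.02 GB.

52.02 GB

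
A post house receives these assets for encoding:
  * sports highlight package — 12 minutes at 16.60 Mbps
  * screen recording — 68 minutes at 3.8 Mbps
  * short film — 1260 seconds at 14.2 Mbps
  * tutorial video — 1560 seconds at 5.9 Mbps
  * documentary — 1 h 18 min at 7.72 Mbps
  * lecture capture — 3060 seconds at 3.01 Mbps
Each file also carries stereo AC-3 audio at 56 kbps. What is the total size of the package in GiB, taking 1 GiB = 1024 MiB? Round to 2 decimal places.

Audio: 56 kbps = 0.056 Mbps.
sports highlight package: 16.656 Mbps × 720 s = 11992.3 Mb
screen recording: 3.856 Mbps × 4080 s = 15732.5 Mb
short film: 14.256 Mbps × 1260 s = 17962.6 Mb
tutorial video: 5.956 Mbps × 1560 s = 9291.4 Mb
documentary: 7.776 Mbps × 4680 s = 36391.7 Mb
lecture capture: 3.066 Mbps × 3060 s = 9382.0 Mb
Total: 100752.4 Mb = 12594.0 MB.
= 11.73 GiB.

11.73 GiB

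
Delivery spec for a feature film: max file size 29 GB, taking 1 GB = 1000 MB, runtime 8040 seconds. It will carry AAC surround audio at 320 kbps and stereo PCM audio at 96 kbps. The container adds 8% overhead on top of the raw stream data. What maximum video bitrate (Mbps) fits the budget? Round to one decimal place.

Budget: 29 GB = 232000.0 Mb.
Stream payload after overhead: 232000.0 / 1.08 = 214814.8 Mb.
Total bitrate budget: 214814.8 Mb / 8040 s = 26.718 Mbps.
Audio total: 320 + 96 = 416 kbps = 0.416 Mbps.
Video: 26.718 − 0.416 = 26.302 Mbps.

26.3 Mbps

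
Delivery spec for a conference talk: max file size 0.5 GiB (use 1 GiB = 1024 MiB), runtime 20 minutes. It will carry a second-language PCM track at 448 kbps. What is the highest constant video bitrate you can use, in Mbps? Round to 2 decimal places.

Budget: 0.5 GiB = 4295.0 Mb.
20 min = 1200 s
Total bitrate budget: 4295.0 Mb / 1200 s = 3.579 Mbps.
Audio: 448 kbps = 0.448 Mbps.
Video: 3.579 − 0.448 = 3.131 Mbps.

3.13 Mbps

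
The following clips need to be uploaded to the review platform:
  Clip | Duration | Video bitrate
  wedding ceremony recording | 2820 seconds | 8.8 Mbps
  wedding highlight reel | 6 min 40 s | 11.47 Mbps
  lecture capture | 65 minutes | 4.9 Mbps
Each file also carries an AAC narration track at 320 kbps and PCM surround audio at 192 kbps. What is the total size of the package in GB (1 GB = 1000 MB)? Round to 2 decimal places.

Audio total: 320 + 192 = 512 kbps = 0.512 Mbps.
wedding ceremony recording: 9.312 Mbps × 2820 s = 26259.8 Mb
wedding highlight reel: 11.982 Mbps × 400 s = 4792.8 Mb
lecture capture: 5.412 Mbps × 3900 s = 21106.8 Mb
Total: 52159.4 Mb = 6519.9 MB.
= 6.520 GB.

6.52 GB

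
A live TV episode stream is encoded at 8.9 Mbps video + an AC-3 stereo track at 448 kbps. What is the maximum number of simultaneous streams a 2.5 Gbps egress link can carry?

Audio: 448 kbps = 0.448 Mbps.
Per-viewer media rate: 9.348 Mbps.
2.5 Gbps = 2,500 Mbps; 2,500 / 9.348 = 267.44 → 267 viewers.

267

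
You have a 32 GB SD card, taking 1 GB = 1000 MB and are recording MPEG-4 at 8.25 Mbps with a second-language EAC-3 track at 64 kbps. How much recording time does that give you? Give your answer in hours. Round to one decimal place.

8.6 hours

Audio: 64 kbps = 0.064 Mbps.
Total bitrate: 8.25 + 0.064 = 8.314 Mbps.
Capacity: 32 GB = 256,000 Mb.
Recording time: 256,000 / 8.314 = 30,791 s ≈ 8.55 hours.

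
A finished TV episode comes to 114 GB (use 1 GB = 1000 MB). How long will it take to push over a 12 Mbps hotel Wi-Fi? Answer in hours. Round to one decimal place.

21.1 hours

File: 114 GB = 912000.0 Mb.
At 12 Mbps: 912000.0 / 12 = 76000.0 s ≈ 21.1 hours.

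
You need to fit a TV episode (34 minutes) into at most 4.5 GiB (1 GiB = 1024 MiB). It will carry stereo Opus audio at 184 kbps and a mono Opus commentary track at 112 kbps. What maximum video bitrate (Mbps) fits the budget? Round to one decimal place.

Budget: 4.5 GiB = 38654.7 Mb.
34 min = 2040 s
Total bitrate budget: 38654.7 Mb / 2040 s = 18.948 Mbps.
Audio total: 184 + 112 = 296 kbps = 0.296 Mbps.
Video: 18.948 − 0.296 = 18.652 Mbps.

18.7 Mbps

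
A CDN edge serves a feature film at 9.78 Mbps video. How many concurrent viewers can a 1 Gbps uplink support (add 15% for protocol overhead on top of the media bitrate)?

On the wire with 15% overhead: 11.247 Mbps.
1 Gbps = 1,000 Mbps; 1,000 / 11.247 = 88.91 → 88 viewers.

88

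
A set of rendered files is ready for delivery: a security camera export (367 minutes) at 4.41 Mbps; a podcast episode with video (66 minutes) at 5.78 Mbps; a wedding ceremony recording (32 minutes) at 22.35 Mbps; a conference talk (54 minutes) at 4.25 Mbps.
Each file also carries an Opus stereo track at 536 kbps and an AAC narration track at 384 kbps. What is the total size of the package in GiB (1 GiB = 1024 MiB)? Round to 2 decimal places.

Audio total: 536 + 384 = 920 kbps = 0.920 Mbps.
security camera export: 5.330 Mbps × 22020 s = 117366.6 Mb
podcast episode with video: 6.700 Mbps × 3960 s = 26532.0 Mb
wedding ceremony recording: 23.270 Mbps × 1920 s = 44678.4 Mb
conference talk: 5.170 Mbps × 3240 s = 16750.8 Mb
Total: 205327.8 Mb = 25666.0 MB.
= 23.90 GiB.

23.90 GiB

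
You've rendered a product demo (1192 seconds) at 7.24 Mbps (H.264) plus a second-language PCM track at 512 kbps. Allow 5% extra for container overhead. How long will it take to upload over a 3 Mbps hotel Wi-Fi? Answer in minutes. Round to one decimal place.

Audio: 512 kbps = 0.512 Mbps.
Total bitrate: 7.752 Mbps.
File: 7.752 Mbps × 1192 s = 9240.4 Mb.
With 5% container overhead: ×1.05. → 9702.4 Mb.
At 3 Mbps: 9702.4 / 3 = 3234.1 s ≈ 53.9 minutes.

53.9 minutes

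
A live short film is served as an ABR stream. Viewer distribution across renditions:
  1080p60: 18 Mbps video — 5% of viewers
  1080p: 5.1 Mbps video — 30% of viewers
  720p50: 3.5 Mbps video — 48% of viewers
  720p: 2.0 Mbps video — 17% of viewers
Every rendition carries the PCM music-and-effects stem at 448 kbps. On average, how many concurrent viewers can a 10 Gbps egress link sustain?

2041

Audio: 448 kbps = 0.448 Mbps.
Average per-viewer bitrate: 0.05×18.448 + 0.30×5.548 + 0.48×3.948 + 0.17×2.448 = 4.898 Mbps.
10 Gbps = 10,000 Mbps; 10,000 / 4.898 = 2041.65 → 2041.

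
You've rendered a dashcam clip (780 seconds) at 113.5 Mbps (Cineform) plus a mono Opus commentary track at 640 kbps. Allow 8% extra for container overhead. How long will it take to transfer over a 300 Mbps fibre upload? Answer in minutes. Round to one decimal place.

5.3 minutes

Audio: 640 kbps = 0.640 Mbps.
Total bitrate: 114.140 Mbps.
File: 114.140 Mbps × 780 s = 89029.2 Mb.
With 8% container overhead: ×1.08. → 96151.5 Mb.
At 300 Mbps: 96151.5 / 300 = 320.5 s ≈ 5.34 minutes.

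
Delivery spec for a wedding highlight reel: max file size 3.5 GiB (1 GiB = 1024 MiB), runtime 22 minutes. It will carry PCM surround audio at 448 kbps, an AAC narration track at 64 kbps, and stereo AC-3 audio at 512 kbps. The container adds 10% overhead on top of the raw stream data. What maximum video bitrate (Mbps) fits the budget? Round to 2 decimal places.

Budget: 3.5 GiB = 30064.8 Mb.
Stream payload after overhead: 30064.8 / 1.10 = 27331.6 Mb.
22 min = 1320 s
Total bitrate budget: 27331.6 Mb / 1320 s = 20.706 Mbps.
Audio total: 448 + 64 + 512 = 1024 kbps = 1.024 Mbps.
Video: 20.706 − 1.024 = 19.682 Mbps.

19.68 Mbps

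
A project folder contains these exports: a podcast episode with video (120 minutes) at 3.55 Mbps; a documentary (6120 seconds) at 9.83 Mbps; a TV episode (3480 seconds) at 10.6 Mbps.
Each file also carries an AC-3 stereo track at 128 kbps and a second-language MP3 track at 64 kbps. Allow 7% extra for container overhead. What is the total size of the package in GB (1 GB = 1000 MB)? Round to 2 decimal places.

Audio total: 128 + 64 = 192 kbps = 0.192 Mbps.
podcast episode with video: 3.742 Mbps × 7200 s × 1.07 = 28828.4 Mb
documentary: 10.022 Mbps × 6120 s × 1.07 = 65628.1 Mb
TV episode: 10.792 Mbps × 3480 s × 1.07 = 40185.1 Mb
Total: 134641.5 Mb = 16830.2 MB.
= 16.83 GB.

16.83 GB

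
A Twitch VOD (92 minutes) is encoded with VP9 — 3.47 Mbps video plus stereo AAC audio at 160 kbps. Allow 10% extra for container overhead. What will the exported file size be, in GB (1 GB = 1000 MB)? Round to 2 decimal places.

92 min = 5520 s
Audio: 160 kbps = 0.160 Mbps.
Total bitrate: 3.47 + 0.160 = 3.630 Mbps.
Stream data: 3.630 Mbps × 5520 s = 20037.6 Mb.
With 10% container overhead: ×1.10.
22,041 Mb ÷ 8 = 2,755 MB → 2.755 GB.

2.76 GB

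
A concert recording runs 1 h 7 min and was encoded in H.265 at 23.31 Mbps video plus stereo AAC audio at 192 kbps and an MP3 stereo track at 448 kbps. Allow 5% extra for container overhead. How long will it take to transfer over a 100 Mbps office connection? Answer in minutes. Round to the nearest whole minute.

1 h 7 min = 67 min = 4020 s
Audio total: 192 + 448 = 640 kbps = 0.640 Mbps.
Total bitrate: 23.950 Mbps.
File: 23.950 Mbps × 4020 s = 96279.0 Mb.
With 5% container overhead: ×1.05. → 101092.9 Mb.
At 100 Mbps: 101092.9 / 100 = 1010.9 s ≈ 16.8 minutes.

17 minutes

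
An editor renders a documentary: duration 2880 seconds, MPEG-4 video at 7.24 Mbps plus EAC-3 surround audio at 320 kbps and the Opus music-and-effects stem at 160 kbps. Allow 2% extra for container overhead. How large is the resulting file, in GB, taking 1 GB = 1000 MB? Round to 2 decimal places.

Audio total: 320 + 160 = 480 kbps = 0.480 Mbps.
Total bitrate: 7.24 + 0.480 = 7.720 Mbps.
Stream data: 7.720 Mbps × 2880 s = 22233.6 Mb.
With 2% container overhead: ×1.02.
22,678 Mb ÷ 8 = 2,835 MB → 2.835 GB.

2.83 GB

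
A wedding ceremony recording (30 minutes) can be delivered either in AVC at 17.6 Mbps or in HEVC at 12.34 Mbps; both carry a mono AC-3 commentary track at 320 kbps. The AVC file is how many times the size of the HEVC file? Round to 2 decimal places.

30 min = 1800 s
Audio: 320 kbps = 0.320 Mbps.
AVC: 17.920 Mbps × 1800 s = 32256.0 Mb = 4.032 GB.
HEVC: 12.660 Mbps × 1800 s = 22788.0 Mb = 2.849 GB.
Ratio: 4.032 / 2.849 = 1.415.

1.42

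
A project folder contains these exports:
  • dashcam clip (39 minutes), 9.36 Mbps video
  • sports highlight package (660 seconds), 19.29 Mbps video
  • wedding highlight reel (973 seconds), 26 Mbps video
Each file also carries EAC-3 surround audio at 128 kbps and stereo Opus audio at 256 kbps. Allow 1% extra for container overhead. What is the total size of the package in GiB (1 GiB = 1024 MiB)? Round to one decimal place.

7.2 GiB

Audio total: 128 + 256 = 384 kbps = 0.384 Mbps.
dashcam clip: 9.744 Mbps × 2340 s × 1.01 = 23029.0 Mb
sports highlight package: 19.674 Mbps × 660 s × 1.01 = 13114.7 Mb
wedding highlight reel: 26.384 Mbps × 973 s × 1.01 = 25928.3 Mb
Total: 62072.0 Mb = 7759.0 MB.
= 7.226 GiB.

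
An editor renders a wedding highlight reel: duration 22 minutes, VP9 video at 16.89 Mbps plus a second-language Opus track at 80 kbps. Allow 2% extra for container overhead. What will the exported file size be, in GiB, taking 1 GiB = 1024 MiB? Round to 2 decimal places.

2.66 GiB

22 min = 1320 s
Audio: 80 kbps = 0.080 Mbps.
Total bitrate: 16.89 + 0.080 = 16.970 Mbps.
Stream data: 16.970 Mbps × 1320 s = 22400.4 Mb.
With 2% container overhead: ×1.02.
22,848 Mb = 2,856,051,000 bytes ÷ 1,073,741,824 = 2.660 GiB.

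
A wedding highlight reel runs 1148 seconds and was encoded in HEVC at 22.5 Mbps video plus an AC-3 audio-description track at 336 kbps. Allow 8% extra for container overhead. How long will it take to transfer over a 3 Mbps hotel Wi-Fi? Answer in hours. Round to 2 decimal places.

Audio: 336 kbps = 0.336 Mbps.
Total bitrate: 22.836 Mbps.
File: 22.836 Mbps × 1148 s = 26215.7 Mb.
With 8% container overhead: ×1.08. → 28313.0 Mb.
At 3 Mbps: 28313.0 / 3 = 9437.7 s ≈ 2.62 hours.

2.62 hours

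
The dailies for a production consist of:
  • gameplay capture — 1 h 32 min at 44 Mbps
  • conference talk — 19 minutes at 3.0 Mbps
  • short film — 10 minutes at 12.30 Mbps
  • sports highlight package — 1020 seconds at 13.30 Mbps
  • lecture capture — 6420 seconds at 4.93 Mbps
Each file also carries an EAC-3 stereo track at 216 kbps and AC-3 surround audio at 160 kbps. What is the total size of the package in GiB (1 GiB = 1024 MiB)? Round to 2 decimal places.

35.44 GiB

Audio total: 216 + 160 = 376 kbps = 0.376 Mbps.
gameplay capture: 44.376 Mbps × 5520 s = 244955.5 Mb
conference talk: 3.376 Mbps × 1140 s = 3848.6 Mb
short film: 12.676 Mbps × 600 s = 7605.6 Mb
sports highlight package: 13.676 Mbps × 1020 s = 13949.5 Mb
lecture capture: 5.306 Mbps × 6420 s = 34064.5 Mb
Total: 304423.8 Mb = 38053.0 MB.
= 35.44 GiB.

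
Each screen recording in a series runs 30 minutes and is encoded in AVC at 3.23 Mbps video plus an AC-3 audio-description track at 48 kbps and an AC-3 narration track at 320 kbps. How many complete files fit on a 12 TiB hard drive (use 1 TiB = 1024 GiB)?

30 min = 1800 s
Audio total: 48 + 320 = 368 kbps = 0.368 Mbps.
Total bitrate: 3.598 Mbps.
Per item: 3.598 Mbps × 1800 s = 6,476 Mb = 809.5 MB.
Capacity: 12 TiB = 105,553,116 Mb; 16298.12 items → 16298 complete.

16298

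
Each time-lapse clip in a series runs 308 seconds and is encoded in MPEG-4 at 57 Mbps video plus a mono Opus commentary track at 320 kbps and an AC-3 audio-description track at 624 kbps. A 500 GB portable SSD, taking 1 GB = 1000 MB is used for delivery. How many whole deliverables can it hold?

Audio total: 320 + 624 = 944 kbps = 0.944 Mbps.
Total bitrate: 57.944 Mbps.
Per item: 57.944 Mbps × 308 s = 17,847 Mb = 2,231 MB.
Capacity: 500 GB = 4,000,000 Mb; 224.13 items → 224 complete.

224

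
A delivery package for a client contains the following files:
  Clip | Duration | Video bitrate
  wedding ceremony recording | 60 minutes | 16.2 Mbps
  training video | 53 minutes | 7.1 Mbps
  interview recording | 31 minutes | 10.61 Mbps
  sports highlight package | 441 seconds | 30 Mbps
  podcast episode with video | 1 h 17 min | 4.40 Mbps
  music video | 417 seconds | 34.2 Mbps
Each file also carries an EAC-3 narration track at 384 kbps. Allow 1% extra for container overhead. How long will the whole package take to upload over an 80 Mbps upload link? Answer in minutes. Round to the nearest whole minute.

Audio: 384 kbps = 0.384 Mbps.
wedding ceremony recording: 16.584 Mbps × 3600 s × 1.01 = 60299.4 Mb
training video: 7.484 Mbps × 3180 s × 1.01 = 24037.1 Mb
interview recording: 10.994 Mbps × 1860 s × 1.01 = 20653.3 Mb
sports highlight package: 30.384 Mbps × 441 s × 1.01 = 13533.3 Mb
podcast episode with video: 4.784 Mbps × 4620 s × 1.01 = 22323.1 Mb
music video: 34.584 Mbps × 417 s × 1.01 = 14565.7 Mb
Total: 155412.0 Mb = 19426.5 MB.
At 80 Mbps: 155412.0 / 80 = 1943 s ≈ 32.4 minutes.

32 minutes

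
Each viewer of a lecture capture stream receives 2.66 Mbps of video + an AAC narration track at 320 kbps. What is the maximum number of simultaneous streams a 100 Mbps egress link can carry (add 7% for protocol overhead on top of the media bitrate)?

Audio: 320 kbps = 0.320 Mbps.
Per-viewer media rate: 2.980 Mbps.
On the wire with 7% overhead: 3.189 Mbps.
100 Mbps = 100.0 Mbps; 100.0 / 3.189 = 31.36 → 31 viewers.

31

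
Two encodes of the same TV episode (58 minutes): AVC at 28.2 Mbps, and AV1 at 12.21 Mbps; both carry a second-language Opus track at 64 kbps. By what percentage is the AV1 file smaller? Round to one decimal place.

58 min = 3480 s
Audio: 64 kbps = 0.064 Mbps.
AVC: 28.264 Mbps × 3480 s = 98358.7 Mb = 12.295 GB.
AV1: 12.274 Mbps × 3480 s = 42713.5 Mb = 5.339 GB.
Reduction: (1 − 5.339/12.295) × 100 = 56.57%.

56.6%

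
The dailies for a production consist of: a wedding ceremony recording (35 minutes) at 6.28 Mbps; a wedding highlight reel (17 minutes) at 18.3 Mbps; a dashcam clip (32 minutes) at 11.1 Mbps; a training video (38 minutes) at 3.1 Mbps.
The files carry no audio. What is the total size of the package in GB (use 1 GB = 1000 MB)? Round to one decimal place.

wedding ceremony recording: 6.280 Mbps × 2100 s = 13188.0 Mb
wedding highlight reel: 18.300 Mbps × 1020 s = 18666.0 Mb
dashcam clip: 11.100 Mbps × 1920 s = 21312.0 Mb
training video: 3.100 Mbps × 2280 s = 7068.0 Mb
Total: 60234.0 Mb = 7529.2 MB.
= 7.529 GB.

7.5 GB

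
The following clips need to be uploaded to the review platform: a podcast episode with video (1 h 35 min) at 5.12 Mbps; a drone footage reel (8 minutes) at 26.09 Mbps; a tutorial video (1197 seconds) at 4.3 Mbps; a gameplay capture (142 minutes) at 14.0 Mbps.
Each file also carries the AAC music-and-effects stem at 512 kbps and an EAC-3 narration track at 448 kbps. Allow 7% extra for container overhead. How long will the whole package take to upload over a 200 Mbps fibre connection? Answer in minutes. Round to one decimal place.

16.2 minutes

Audio total: 512 + 448 = 960 kbps = 0.960 Mbps.
podcast episode with video: 6.080 Mbps × 5700 s × 1.07 = 37081.9 Mb
drone footage reel: 27.050 Mbps × 480 s × 1.07 = 13892.9 Mb
tutorial video: 5.260 Mbps × 1197 s × 1.07 = 6737.0 Mb
gameplay capture: 14.960 Mbps × 8520 s × 1.07 = 136381.3 Mb
Total: 194093.1 Mb = 24261.6 MB.
At 200 Mbps: 194093.1 / 200 = 970 s ≈ 16.2 minutes.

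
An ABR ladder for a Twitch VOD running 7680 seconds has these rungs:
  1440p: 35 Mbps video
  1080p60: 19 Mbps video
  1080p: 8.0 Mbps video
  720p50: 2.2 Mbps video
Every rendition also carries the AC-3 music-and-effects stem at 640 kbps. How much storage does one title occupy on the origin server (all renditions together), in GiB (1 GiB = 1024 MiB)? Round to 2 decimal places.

Audio: 640 kbps = 0.640 Mbps.
Sum of rendition bitrates: (35+0.640) + (19+0.640) + (8.0+0.640) + (2.2+0.640) = 66.760 Mbps.
× 7680 s = 512,717 Mb = 64,090 MB = 59.69 GiB.

59.69 GiB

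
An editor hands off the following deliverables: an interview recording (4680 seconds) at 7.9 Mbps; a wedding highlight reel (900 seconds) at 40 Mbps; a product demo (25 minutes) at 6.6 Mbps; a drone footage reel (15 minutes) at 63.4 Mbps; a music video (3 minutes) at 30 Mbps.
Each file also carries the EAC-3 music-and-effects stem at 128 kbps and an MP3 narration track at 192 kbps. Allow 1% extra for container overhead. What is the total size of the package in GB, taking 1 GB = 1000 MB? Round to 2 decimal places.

Audio total: 128 + 192 = 320 kbps = 0.320 Mbps.
interview recording: 8.220 Mbps × 4680 s × 1.01 = 38854.3 Mb
wedding highlight reel: 40.320 Mbps × 900 s × 1.01 = 36650.9 Mb
product demo: 6.920 Mbps × 1500 s × 1.01 = 10483.8 Mb
drone footage reel: 63.720 Mbps × 900 s × 1.01 = 57921.5 Mb
music video: 30.320 Mbps × 180 s × 1.01 = 5512.2 Mb
Total: 149422.6 Mb = 18677.8 MB.
= 18.68 GB.

18.68 GB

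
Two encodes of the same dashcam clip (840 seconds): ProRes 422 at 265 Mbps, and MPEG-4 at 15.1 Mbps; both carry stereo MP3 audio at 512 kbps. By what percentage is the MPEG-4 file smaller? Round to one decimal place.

94.1%

Audio: 512 kbps = 0.512 Mbps.
ProRes 422: 265.512 Mbps × 840 s = 223030.1 Mb = 25.964 GiB.
MPEG-4: 15.612 Mbps × 840 s = 13114.1 Mb = 1.527 GiB.
Reduction: (1 − 1.527/25.964) × 100 = 94.12%.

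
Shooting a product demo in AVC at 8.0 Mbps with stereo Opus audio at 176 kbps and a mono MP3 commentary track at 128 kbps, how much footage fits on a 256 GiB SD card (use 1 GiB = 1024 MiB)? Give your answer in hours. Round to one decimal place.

Audio total: 176 + 128 = 304 kbps = 0.304 Mbps.
Total bitrate: 8.0 + 0.304 = 8.304 Mbps.
Capacity: 256 GiB = 2,199,023 Mb.
Recording time: 2,199,023 / 8.304 = 264,815 s ≈ 73.6 hours.

73.6 hours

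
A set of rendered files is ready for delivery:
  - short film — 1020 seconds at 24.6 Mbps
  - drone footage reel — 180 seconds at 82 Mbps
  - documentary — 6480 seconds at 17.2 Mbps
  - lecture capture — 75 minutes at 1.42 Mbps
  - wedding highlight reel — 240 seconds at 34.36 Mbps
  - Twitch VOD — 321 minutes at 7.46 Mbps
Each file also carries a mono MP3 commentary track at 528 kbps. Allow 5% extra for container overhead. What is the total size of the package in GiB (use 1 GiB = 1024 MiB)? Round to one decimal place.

Audio: 528 kbps = 0.528 Mbps.
short film: 25.128 Mbps × 1020 s × 1.05 = 26912.1 Mb
drone footage reel: 82.528 Mbps × 180 s × 1.05 = 15597.8 Mb
documentary: 17.728 Mbps × 6480 s × 1.05 = 120621.3 Mb
lecture capture: 1.948 Mbps × 4500 s × 1.05 = 9204.3 Mb
wedding highlight reel: 34.888 Mbps × 240 s × 1.05 = 8791.8 Mb
Twitch VOD: 7.988 Mbps × 19260 s × 1.05 = 161541.3 Mb
Total: 342668.6 Mb = 42833.6 MB.
= 39.89 GiB.

39.9 GiB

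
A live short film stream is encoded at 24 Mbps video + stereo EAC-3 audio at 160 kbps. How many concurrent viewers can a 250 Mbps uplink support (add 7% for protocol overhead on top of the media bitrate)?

9

Audio: 160 kbps = 0.160 Mbps.
Per-viewer media rate: 24.160 Mbps.
On the wire with 7% overhead: 25.851 Mbps.
250 Mbps = 250.0 Mbps; 250.0 / 25.851 = 9.67 → 9 viewers.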